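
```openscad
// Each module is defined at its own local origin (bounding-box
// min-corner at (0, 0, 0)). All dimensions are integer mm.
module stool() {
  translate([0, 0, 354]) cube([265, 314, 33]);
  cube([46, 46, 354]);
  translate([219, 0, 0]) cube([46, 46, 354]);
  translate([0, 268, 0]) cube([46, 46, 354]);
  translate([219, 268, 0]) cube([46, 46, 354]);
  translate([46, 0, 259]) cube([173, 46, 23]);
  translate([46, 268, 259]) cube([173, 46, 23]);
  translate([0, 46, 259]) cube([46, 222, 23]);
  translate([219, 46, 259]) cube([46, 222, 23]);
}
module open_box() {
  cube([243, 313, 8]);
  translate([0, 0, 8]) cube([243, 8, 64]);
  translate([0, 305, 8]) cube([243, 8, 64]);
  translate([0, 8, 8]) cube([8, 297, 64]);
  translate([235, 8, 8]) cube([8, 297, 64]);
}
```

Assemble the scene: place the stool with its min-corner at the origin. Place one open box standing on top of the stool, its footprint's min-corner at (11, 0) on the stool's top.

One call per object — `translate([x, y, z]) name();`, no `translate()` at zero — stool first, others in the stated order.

stool();
translate([11, 0, 387]) open_box();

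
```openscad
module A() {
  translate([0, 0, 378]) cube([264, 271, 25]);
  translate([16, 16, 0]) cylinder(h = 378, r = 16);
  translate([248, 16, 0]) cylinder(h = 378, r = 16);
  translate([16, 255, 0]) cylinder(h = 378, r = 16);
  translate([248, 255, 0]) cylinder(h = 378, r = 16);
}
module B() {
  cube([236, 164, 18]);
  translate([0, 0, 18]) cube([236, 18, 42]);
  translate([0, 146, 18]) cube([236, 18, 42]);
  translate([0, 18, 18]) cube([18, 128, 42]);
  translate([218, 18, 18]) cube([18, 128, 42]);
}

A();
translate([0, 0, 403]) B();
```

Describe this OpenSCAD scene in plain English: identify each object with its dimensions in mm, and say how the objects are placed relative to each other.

A is a simple wooden stool: a rectangular seat 264 mm (x) by 271 mm (y), 25 mm thick, top face at z = 403 mm, on four round legs, each 32 mm in diameter. The legs rest on z = 0, each leg's axis is inset half a diameter from the nearest pair of seat edges (so the leg's bounding box is flush with the corner).

B is an open storage box with external size 236×164×60 mm and wall thickness 18 mm (the base is also 18 mm thick). The base covers the whole footprint; the four walls stand on the base, with the y-facing walls full-width and the x-facing walls fitting between their inner faces.

The open box is on top of the stool.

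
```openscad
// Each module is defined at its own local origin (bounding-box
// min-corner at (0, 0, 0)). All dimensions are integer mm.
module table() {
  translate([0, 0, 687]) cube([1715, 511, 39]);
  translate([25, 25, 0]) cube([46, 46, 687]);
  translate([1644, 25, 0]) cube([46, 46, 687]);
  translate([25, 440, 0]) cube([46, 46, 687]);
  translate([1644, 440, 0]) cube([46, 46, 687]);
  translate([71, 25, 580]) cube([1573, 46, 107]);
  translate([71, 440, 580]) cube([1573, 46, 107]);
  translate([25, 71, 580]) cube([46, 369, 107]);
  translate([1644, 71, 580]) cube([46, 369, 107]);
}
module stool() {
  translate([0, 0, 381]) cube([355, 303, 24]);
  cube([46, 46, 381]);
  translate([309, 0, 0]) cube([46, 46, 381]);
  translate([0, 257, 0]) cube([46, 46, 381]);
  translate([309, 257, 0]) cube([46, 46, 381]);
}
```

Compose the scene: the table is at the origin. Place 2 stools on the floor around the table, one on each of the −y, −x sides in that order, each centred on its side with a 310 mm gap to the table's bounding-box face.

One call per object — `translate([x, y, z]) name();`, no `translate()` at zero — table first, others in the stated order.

table();
translate([680, -613, 0]) stool();
translate([-665, 104, 0]) stool();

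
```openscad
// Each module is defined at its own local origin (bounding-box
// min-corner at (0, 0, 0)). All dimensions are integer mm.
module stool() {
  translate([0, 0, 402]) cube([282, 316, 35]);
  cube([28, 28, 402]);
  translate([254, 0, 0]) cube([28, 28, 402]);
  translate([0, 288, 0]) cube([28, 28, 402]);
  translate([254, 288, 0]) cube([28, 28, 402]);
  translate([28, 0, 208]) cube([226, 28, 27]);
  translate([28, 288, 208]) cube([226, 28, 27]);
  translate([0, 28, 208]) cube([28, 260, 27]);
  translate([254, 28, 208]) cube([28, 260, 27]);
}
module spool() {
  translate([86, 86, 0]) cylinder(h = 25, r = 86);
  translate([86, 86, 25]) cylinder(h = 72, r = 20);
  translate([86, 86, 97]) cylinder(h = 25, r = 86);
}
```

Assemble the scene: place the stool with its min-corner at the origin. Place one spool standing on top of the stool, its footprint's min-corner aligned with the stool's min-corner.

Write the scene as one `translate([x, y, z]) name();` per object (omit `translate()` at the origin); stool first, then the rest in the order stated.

stool();
translate([0, 0, 437]) spool();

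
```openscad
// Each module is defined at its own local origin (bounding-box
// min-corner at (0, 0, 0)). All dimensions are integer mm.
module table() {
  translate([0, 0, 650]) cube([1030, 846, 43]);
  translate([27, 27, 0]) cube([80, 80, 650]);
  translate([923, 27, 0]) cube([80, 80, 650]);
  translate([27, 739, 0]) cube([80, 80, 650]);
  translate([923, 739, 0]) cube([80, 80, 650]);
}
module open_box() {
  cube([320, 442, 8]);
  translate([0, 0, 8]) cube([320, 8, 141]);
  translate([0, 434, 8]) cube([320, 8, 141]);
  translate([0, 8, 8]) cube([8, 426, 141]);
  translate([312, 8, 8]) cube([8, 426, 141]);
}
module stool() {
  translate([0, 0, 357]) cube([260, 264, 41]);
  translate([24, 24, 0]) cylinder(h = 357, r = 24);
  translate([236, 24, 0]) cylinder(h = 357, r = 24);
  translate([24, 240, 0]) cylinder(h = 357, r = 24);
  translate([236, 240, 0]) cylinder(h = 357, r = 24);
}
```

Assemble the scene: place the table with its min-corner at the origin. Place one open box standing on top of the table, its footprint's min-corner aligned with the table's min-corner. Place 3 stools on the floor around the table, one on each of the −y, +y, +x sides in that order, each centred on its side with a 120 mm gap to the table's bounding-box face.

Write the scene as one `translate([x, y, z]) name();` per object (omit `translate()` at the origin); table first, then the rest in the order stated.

table();
translate([0, 0, 693]) open_box();
translate([385, -384, 0]) stool();
translate([385, 966, 0]) stool();
translate([1150, 291, 0]) stool();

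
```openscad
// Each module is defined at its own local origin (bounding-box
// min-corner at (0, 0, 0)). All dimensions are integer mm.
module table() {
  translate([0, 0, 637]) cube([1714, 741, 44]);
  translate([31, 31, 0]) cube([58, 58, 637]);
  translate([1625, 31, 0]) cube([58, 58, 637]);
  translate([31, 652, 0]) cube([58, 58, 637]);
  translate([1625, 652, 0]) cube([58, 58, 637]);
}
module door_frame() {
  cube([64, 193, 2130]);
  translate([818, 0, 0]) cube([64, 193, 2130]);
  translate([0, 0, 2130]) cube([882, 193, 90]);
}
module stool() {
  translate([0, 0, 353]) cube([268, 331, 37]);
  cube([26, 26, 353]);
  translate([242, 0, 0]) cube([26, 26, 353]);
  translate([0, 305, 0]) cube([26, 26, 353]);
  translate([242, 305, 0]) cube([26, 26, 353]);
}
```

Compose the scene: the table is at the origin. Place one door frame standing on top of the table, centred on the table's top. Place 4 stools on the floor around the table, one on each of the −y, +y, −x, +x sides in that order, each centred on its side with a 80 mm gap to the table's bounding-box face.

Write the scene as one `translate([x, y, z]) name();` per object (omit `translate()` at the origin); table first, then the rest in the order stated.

table();
translate([416, 274, 681]) door_frame();
translate([723, -411, 0]) stool();
translate([723, 821, 0]) stool();
translate([-348, 205, 0]) stool();
translate([1794, 205, 0]) stool();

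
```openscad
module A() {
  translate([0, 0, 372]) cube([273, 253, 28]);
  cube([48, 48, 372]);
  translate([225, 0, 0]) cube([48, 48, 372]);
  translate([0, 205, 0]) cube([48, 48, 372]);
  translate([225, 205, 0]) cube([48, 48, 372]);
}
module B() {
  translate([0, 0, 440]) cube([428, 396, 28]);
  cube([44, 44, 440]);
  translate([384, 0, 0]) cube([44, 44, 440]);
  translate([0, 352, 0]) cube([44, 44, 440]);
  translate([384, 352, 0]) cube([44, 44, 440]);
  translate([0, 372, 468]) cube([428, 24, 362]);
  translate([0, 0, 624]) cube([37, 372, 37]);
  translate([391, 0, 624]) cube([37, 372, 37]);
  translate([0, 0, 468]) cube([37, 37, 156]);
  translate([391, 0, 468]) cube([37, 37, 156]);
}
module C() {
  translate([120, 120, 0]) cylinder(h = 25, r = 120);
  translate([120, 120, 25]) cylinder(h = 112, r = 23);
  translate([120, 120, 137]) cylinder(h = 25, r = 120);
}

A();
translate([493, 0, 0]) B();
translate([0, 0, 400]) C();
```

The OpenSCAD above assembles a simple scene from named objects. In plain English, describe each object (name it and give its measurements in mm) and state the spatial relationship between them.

A is a four-legged stool. The seat is a 273×253×28 mm slab whose top surface is at z = 400 mm; four square legs, each 48×48 mm in cross-section, run from the floor (z = 0) to the underside of the seat, each flush with a corner of the seat.

B is a chair. The seat is a 428×396×28 mm slab with its top at z = 468 mm, on four 44×44 mm corner legs (flush with the seat edges, standing on z = 0). A flat backrest 24 mm thick, 362 mm tall, spans the full seat width and rises from the seat top along its +y edge, rear face flush with the rear of the seat. Two armrests of 37×37 mm section run along each side from the seat's front edge to the front of the backrest, top faces 193 mm above the seat top and outer faces flush with the seat's x-edges; a 37×37 mm post under the front of each armrest stands on the seat at the front corner.

C is a spool: two coaxial disc flanges of radius 120 mm and thickness 25 mm, joined by a core cylinder of radius 23 mm and height 112 mm. The lower flange rests on z = 0 and the three cylinders share a vertical axis.

The chair is on the floor beside the stool on its +x side. The spool is on top of the stool.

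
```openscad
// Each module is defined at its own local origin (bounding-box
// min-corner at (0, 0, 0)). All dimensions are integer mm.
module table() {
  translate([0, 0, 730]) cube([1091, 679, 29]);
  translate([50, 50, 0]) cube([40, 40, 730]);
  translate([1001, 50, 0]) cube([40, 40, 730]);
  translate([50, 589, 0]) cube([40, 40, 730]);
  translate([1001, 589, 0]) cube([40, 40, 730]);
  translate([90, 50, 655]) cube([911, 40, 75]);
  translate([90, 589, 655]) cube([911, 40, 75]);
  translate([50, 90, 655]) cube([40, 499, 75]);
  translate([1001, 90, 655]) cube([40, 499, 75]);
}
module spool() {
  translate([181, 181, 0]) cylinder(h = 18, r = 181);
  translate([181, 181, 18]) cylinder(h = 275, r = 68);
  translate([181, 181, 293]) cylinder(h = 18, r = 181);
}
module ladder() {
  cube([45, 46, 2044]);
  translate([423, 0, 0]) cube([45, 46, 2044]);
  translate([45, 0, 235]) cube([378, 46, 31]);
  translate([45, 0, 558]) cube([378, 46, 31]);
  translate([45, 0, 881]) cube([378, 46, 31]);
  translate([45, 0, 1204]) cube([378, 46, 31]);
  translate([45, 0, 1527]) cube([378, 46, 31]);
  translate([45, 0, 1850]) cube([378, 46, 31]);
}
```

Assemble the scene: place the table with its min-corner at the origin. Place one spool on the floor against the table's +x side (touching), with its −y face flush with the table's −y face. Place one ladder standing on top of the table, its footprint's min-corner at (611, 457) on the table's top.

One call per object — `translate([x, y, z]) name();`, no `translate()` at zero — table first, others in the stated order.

table();
translate([1091, 0, 0]) spool();
translate([611, 457, 759]) ladder();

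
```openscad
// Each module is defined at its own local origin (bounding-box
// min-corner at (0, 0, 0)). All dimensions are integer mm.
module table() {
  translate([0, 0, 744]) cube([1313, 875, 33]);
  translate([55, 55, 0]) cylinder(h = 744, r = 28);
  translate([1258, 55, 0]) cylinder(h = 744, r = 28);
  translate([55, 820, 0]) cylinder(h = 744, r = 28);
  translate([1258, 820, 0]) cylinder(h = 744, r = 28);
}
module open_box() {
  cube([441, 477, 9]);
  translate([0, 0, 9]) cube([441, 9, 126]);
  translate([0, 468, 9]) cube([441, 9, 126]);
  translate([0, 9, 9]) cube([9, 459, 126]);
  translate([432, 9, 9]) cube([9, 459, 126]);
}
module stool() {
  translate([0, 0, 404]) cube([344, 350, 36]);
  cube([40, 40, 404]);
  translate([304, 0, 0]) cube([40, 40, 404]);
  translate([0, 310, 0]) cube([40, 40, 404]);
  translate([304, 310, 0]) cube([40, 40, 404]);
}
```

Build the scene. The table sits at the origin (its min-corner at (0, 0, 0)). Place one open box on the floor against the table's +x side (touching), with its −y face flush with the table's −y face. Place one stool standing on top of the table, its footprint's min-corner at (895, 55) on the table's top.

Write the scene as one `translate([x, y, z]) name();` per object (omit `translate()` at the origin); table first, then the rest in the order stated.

table();
translate([1313, 0, 0]) open_box();
translate([895, 55, 777]) stool();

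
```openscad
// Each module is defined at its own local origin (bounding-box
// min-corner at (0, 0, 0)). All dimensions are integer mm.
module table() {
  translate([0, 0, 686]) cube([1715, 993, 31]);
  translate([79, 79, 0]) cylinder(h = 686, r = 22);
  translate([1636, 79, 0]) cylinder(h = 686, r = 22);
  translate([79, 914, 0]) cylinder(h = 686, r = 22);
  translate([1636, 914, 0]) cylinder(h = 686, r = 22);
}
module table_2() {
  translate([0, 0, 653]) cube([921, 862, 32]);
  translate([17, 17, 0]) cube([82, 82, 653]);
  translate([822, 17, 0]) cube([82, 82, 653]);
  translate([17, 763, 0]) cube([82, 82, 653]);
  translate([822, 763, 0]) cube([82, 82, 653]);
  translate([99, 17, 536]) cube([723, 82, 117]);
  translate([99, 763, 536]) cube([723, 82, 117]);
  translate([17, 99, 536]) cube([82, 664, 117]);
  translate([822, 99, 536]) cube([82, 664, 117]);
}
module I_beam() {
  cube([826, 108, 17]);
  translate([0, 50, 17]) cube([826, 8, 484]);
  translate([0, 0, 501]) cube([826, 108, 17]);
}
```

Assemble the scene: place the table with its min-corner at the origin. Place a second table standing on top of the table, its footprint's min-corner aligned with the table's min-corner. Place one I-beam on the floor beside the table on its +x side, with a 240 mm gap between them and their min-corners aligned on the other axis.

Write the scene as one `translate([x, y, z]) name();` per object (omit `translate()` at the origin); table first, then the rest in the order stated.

table();
translate([0, 0, 717]) table_2();
translate([1955, 0, 0]) I_beam();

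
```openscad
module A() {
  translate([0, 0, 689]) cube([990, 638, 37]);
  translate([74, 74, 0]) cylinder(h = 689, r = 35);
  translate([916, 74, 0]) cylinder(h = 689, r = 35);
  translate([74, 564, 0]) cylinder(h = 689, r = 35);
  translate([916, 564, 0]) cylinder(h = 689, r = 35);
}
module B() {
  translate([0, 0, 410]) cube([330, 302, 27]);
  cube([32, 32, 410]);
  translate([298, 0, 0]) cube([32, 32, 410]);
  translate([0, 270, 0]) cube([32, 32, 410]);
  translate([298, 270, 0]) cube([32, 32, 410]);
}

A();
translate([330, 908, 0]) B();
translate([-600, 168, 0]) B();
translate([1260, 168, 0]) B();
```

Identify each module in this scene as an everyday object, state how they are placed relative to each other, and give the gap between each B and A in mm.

A is a table. B is a stool. Three stools sit around the table at the +y, −x, +x sides. The gap between each stool and the table is 270 mm.

Each stool's nearest face is 270 mm from the table's bounding box.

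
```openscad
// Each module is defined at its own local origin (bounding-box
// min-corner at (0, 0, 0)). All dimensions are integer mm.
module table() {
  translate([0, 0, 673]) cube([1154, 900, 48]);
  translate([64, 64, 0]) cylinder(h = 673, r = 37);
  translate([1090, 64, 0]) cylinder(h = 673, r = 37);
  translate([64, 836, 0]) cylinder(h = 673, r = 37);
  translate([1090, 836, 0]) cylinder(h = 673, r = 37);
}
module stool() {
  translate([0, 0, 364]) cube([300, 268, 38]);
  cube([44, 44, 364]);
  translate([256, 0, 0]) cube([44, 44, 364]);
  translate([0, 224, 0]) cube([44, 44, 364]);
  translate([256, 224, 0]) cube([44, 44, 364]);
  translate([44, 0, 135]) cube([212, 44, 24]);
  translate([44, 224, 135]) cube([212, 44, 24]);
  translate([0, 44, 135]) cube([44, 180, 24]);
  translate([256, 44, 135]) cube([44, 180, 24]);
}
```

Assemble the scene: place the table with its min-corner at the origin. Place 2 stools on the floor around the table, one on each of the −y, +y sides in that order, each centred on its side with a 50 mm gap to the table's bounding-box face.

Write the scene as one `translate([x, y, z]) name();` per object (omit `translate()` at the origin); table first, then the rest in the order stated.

table();
translate([427, -318, 0]) stool();
translate([427, 950, 0]) stool();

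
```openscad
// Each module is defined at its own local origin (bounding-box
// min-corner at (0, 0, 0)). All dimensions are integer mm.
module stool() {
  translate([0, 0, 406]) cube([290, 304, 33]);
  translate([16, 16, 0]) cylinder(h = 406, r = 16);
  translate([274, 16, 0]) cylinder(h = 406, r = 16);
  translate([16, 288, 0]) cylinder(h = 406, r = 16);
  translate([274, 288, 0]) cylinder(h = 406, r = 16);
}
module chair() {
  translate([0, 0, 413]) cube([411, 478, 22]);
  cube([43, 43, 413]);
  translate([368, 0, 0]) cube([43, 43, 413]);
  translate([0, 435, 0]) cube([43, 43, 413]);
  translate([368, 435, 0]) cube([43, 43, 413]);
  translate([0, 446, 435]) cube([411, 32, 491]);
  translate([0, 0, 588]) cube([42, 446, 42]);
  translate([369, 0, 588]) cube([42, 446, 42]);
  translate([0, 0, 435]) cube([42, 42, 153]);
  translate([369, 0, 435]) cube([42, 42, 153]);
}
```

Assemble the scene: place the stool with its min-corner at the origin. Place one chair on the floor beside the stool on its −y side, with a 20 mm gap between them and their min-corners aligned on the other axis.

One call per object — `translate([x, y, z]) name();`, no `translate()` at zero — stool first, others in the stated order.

stool();
translate([0, -498, 0]) chair();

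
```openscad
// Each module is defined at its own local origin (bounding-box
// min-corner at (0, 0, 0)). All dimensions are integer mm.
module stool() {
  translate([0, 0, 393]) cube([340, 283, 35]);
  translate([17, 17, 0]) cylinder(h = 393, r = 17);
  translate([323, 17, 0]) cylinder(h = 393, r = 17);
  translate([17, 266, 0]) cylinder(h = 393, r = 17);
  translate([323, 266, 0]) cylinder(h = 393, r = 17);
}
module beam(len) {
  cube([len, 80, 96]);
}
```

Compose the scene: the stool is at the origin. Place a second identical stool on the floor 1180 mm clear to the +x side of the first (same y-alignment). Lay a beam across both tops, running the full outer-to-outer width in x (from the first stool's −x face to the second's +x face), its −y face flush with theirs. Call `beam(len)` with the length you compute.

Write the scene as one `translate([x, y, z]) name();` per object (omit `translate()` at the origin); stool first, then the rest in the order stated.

stool();
translate([1520, 0, 0]) stool();
translate([0, 0, 428]) beam(1860);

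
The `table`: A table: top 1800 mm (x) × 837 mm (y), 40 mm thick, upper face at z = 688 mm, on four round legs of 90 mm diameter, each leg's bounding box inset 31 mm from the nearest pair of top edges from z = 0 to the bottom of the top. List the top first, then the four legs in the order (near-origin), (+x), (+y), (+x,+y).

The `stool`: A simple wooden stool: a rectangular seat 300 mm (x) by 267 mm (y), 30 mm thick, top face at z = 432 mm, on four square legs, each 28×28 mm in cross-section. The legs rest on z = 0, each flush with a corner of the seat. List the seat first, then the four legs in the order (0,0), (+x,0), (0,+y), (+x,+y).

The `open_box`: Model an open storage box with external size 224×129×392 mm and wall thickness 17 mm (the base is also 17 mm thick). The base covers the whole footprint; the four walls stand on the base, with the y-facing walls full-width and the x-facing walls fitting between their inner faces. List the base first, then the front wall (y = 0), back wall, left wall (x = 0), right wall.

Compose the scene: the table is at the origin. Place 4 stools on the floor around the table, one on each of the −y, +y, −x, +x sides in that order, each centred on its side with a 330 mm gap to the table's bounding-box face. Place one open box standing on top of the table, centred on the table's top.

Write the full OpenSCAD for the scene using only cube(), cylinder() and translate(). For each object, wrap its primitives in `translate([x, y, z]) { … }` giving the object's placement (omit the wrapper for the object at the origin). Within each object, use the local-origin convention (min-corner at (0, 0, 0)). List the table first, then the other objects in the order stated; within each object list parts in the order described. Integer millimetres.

translate([0, 0, 648]) cube([1800, 837, 40]);
translate([76, 76, 0]) cylinder(h = 648, r = 45);
translate([1724, 76, 0]) cylinder(h = 648, r = 45);
translate([76, 761, 0]) cylinder(h = 648, r = 45);
translate([1724, 761, 0]) cylinder(h = 648, r = 45);
translate([750, -597, 0]) {
  translate([0, 0, 402]) cube([300, 267, 30]);
  cube([28, 28, 402]);
  translate([272, 0, 0]) cube([28, 28, 402]);
  translate([0, 239, 0]) cube([28, 28, 402]);
  translate([272, 239, 0]) cube([28, 28, 402]);
}
translate([750, 1167, 0]) {
  translate([0, 0, 402]) cube([300, 267, 30]);
  cube([28, 28, 402]);
  translate([272, 0, 0]) cube([28, 28, 402]);
  translate([0, 239, 0]) cube([28, 28, 402]);
  translate([272, 239, 0]) cube([28, 28, 402]);
}
translate([-630, 285, 0]) {
  translate([0, 0, 402]) cube([300, 267, 30]);
  cube([28, 28, 402]);
  translate([272, 0, 0]) cube([28, 28, 402]);
  translate([0, 239, 0]) cube([28, 28, 402]);
  translate([272, 239, 0]) cube([28, 28, 402]);
}
translate([2130, 285, 0]) {
  translate([0, 0, 402]) cube([300, 267, 30]);
  cube([28, 28, 402]);
  translate([272, 0, 0]) cube([28, 28, 402]);
  translate([0, 239, 0]) cube([28, 28, 402]);
  translate([272, 239, 0]) cube([28, 28, 402]);
}
translate([788, 354, 688]) {
  cube([224, 129, 17]);
  translate([0, 0, 17]) cube([224, 17, 375]);
  translate([0, 112, 17]) cube([224, 17, 375]);
  translate([0, 17, 17]) cube([17, 95, 375]);
  translate([207, 17, 17]) cube([17, 95, 375]);
}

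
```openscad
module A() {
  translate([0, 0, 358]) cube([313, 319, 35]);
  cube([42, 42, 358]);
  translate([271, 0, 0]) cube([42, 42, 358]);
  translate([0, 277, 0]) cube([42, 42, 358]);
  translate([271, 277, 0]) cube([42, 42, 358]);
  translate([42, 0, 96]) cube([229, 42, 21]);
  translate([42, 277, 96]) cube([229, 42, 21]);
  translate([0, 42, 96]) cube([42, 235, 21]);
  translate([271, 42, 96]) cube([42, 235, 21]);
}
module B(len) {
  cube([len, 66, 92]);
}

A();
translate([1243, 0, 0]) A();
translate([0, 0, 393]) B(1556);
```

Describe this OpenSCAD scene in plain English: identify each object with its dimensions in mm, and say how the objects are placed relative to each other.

A is a simple wooden stool: a rectangular seat 313 mm (x) by 319 mm (y), 35 mm thick, top face at z = 393 mm, on four square legs, each 42×42 mm in cross-section. The legs rest on z = 0, each flush with a corner of the seat. Four stretchers, 42 mm wide and 21 mm tall, connect adjacent legs with their undersides at z = 96 mm, each running between the inner faces of the legs it joins and aligned with the legs' outer faces on the other axis.

B is a rectangular beam 1556 mm long (x), 66 mm deep (y), 92 mm thick (z).

The beam spans the tops of two stools placed 930 mm apart, resting at z = 393 mm.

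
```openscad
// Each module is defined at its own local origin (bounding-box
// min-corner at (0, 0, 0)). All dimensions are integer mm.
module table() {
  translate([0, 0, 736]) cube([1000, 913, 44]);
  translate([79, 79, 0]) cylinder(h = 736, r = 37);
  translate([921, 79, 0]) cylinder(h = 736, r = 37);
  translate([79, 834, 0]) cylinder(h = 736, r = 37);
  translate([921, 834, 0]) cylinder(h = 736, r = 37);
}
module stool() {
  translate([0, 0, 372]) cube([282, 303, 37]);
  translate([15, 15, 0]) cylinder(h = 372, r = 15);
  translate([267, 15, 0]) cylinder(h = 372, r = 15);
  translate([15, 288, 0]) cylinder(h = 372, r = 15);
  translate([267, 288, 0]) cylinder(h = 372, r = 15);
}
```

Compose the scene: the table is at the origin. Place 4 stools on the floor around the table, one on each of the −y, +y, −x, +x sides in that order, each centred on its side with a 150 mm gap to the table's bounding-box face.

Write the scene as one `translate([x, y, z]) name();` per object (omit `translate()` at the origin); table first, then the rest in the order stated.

table();
translate([359, -453, 0]) stool();
translate([359, 1063, 0]) stool();
translate([-432, 305, 0]) stool();
translate([1150, 305, 0]) stool();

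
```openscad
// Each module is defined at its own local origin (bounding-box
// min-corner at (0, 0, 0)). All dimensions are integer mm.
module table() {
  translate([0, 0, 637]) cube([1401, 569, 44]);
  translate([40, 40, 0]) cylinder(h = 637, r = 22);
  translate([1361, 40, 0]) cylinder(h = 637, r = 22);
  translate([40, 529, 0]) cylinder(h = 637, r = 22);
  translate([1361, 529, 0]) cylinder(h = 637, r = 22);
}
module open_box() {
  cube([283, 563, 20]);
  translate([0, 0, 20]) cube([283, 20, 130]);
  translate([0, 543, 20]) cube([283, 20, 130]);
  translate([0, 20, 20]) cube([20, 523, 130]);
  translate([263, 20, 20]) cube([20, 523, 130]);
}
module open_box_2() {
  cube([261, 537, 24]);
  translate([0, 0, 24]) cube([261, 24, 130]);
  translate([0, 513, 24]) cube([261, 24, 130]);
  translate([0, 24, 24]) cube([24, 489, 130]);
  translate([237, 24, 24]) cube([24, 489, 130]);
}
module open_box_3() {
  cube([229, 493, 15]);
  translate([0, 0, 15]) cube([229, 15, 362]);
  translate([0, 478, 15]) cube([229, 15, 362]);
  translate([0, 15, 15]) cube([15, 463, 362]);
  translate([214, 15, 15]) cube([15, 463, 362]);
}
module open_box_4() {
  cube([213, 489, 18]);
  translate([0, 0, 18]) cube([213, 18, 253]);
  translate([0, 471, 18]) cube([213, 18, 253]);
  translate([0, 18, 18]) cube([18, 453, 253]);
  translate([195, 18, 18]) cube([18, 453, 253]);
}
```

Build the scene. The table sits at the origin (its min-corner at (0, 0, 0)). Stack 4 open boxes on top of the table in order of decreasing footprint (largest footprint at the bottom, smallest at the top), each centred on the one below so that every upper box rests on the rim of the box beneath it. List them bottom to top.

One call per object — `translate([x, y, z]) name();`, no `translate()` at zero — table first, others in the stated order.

table();
translate([559, 3, 681]) open_box();
translate([570, 16, 831]) open_box_2();
translate([586, 38, 985]) open_box_3();
translate([594, 40, 1362]) open_box_4();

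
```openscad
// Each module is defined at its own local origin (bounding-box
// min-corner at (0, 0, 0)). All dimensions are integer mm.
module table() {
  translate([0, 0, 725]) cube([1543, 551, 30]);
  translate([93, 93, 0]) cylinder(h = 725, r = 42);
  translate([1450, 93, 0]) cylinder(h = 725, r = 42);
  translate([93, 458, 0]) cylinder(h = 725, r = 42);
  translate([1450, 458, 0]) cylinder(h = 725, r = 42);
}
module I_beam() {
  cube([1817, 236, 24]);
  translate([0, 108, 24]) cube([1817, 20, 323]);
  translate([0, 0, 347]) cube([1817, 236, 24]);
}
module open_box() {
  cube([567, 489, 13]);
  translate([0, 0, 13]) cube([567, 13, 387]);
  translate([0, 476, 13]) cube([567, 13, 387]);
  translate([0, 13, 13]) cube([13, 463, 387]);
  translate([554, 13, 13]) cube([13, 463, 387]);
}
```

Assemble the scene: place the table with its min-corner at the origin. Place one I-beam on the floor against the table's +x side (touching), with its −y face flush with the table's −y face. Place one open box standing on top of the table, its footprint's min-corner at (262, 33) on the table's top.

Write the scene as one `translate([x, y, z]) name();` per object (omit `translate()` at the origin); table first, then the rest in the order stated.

table();
translate([1543, 0, 0]) I_beam();
translate([262, 33, 755]) open_box();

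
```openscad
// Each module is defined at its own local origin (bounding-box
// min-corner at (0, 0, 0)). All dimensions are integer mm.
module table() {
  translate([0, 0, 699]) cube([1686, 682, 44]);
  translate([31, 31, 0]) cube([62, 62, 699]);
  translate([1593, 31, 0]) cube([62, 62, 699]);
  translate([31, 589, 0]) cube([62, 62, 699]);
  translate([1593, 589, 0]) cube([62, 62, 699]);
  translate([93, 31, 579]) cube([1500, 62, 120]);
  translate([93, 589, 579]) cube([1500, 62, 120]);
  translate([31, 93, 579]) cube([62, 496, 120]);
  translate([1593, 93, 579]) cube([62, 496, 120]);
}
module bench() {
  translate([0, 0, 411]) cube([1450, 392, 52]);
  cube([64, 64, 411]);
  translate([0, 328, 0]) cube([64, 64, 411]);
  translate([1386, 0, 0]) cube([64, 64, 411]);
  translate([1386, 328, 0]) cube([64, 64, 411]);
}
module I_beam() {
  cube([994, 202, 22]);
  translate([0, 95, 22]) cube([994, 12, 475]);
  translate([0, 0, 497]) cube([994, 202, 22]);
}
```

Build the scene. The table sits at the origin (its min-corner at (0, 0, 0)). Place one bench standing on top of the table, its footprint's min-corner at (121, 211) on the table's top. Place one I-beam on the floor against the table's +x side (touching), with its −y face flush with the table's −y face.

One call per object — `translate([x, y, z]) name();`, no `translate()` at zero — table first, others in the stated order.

table();
translate([121, 211, 743]) bench();
translate([1686, 0, 0]) I_beam();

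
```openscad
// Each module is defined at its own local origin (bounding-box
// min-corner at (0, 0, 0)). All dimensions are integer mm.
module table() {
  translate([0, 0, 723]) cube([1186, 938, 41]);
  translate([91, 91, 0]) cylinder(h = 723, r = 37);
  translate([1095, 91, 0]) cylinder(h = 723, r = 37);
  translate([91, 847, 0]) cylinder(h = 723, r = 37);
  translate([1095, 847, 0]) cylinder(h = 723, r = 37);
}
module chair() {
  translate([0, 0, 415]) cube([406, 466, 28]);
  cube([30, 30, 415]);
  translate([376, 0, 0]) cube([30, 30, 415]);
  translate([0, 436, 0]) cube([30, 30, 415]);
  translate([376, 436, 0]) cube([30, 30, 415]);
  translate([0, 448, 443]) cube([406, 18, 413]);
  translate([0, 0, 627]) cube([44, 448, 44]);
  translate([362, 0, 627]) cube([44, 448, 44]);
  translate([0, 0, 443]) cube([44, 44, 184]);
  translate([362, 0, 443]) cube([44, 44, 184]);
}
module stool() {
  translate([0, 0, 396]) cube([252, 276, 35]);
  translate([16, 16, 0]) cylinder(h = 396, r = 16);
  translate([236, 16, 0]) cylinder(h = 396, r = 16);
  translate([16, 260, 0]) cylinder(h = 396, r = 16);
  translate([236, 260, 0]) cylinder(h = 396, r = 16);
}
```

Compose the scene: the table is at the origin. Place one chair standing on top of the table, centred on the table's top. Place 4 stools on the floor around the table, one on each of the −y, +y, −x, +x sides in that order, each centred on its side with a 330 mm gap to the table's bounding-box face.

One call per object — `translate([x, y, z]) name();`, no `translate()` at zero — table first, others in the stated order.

table();
translate([390, 236, 764]) chair();
translate([467, -606, 0]) stool();
translate([467, 1268, 0]) stool();
translate([-582, 331, 0]) stool();
translate([1516, 331, 0]) stool();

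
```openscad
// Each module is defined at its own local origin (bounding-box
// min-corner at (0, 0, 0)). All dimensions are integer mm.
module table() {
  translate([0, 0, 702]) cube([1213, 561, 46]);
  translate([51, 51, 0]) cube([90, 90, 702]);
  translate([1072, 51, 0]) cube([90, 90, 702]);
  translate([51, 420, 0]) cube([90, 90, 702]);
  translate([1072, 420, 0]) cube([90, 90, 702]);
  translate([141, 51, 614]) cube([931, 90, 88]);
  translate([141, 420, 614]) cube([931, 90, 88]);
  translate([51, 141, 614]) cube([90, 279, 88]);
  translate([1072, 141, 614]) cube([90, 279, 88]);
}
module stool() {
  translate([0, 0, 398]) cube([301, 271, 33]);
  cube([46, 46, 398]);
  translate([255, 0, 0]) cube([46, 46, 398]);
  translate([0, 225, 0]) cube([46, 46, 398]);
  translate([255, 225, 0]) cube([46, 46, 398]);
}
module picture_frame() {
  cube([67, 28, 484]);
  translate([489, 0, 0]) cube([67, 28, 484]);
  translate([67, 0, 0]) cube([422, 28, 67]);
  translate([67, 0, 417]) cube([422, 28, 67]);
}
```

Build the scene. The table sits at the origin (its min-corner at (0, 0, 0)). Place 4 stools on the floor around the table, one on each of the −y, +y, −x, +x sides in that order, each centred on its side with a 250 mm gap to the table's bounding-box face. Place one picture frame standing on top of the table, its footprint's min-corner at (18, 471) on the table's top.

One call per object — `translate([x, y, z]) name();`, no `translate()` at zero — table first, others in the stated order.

table();
translate([456, -521, 0]) stool();
translate([456, 811, 0]) stool();
translate([-551, 145, 0]) stool();
translate([1463, 145, 0]) stool();
translate([18, 471, 748]) picture_frame();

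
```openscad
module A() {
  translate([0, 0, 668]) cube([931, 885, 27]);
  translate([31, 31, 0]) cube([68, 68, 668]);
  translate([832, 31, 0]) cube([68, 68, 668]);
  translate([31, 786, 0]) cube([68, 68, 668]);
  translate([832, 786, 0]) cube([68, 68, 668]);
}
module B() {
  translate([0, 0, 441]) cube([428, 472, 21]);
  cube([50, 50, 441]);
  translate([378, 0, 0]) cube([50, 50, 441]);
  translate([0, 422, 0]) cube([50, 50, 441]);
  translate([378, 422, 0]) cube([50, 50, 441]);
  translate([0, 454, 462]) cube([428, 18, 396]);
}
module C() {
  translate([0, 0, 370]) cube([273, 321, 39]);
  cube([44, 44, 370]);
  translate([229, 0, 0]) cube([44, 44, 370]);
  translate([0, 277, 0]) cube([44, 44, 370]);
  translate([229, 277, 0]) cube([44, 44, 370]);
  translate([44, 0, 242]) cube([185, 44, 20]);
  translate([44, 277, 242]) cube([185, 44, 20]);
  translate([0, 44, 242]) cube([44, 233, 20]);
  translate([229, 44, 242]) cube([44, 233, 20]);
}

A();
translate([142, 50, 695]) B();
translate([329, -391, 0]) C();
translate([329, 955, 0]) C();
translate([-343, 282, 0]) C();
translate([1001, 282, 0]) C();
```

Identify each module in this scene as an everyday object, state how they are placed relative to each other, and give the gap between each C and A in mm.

Each stool's nearest face is 70 mm from the table's bounding box.

A is a table. B is a chair. C is a stool. The chair is on top of the table. Four stools sit around the table at the −y, +y, −x, +x sides. The gap between each stool and the table is 70 mm.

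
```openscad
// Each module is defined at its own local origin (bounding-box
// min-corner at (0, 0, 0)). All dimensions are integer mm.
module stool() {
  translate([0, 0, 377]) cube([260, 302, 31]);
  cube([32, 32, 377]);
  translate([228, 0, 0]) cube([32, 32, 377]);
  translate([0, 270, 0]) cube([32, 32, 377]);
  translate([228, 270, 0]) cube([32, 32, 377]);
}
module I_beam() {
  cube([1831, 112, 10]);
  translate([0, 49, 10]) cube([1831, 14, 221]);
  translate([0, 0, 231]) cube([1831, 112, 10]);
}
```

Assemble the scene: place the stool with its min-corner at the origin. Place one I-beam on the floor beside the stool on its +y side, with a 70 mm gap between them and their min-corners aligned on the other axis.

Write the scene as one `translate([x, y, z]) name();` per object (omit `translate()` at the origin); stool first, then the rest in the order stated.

stool();
translate([0, 372, 0]) I_beam();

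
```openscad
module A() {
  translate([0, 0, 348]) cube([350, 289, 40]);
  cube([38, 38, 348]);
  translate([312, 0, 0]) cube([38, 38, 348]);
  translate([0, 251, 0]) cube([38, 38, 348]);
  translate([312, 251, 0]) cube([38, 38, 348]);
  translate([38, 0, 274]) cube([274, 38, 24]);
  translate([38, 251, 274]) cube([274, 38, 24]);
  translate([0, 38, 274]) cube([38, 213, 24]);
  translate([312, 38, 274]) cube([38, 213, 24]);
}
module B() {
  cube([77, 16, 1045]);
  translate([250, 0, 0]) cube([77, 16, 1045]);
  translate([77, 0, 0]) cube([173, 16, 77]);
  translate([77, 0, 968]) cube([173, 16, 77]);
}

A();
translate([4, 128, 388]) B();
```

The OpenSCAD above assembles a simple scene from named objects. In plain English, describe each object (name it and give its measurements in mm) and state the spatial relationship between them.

A is a four-legged stool. The seat is 350×289 mm, 40 mm thick, top at z = 388 mm. It stands on four square legs, each 38×38 mm in cross-section, from z = 0 to the seat underside, each flush with a corner of the seat. Four stretchers, 38 mm wide and 24 mm tall, connect adjacent legs with their undersides at z = 274 mm, each running between the inner faces of the legs it joins and aligned with the legs' outer faces on the other axis.

B is a picture frame with a 173×891 mm rectangular opening (x by z) and a uniform 77 mm border on every side. Frame depth is 16 mm along y. It is built from two vertical stiles running the full outside height and two horizontal rails spanning the gap between the stiles.

The picture frame is on top of the stool.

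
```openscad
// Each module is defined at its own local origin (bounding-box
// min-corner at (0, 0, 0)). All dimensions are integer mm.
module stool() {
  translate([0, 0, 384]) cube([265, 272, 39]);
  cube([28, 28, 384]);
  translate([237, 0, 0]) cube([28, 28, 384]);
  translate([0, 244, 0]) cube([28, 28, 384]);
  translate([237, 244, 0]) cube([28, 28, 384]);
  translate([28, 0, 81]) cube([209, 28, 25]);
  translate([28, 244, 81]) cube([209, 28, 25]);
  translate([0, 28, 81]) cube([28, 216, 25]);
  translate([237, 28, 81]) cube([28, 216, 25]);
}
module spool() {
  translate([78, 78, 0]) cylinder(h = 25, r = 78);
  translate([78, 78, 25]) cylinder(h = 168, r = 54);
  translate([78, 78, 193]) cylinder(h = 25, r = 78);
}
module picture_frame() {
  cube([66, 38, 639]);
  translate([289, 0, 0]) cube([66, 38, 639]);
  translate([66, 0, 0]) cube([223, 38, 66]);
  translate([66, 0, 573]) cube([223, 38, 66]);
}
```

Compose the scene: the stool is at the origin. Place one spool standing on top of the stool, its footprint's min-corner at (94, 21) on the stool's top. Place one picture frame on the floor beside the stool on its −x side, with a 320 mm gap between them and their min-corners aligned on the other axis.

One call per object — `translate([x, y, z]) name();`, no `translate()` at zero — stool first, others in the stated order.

stool();
translate([94, 21, 423]) spool();
translate([-675, 0, 0]) picture_frame();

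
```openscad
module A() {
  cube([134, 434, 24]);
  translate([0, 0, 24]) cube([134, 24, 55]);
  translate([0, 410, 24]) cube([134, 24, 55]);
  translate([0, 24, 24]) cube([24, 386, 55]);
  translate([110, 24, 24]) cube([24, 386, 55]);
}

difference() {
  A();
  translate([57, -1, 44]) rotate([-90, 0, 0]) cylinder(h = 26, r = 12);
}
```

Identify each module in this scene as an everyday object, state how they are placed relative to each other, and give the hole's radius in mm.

A is an open box. The open box has a circular hole through its front wall. The hole's radius is 12 mm.

The subtracted cylinder has r = 12 mm.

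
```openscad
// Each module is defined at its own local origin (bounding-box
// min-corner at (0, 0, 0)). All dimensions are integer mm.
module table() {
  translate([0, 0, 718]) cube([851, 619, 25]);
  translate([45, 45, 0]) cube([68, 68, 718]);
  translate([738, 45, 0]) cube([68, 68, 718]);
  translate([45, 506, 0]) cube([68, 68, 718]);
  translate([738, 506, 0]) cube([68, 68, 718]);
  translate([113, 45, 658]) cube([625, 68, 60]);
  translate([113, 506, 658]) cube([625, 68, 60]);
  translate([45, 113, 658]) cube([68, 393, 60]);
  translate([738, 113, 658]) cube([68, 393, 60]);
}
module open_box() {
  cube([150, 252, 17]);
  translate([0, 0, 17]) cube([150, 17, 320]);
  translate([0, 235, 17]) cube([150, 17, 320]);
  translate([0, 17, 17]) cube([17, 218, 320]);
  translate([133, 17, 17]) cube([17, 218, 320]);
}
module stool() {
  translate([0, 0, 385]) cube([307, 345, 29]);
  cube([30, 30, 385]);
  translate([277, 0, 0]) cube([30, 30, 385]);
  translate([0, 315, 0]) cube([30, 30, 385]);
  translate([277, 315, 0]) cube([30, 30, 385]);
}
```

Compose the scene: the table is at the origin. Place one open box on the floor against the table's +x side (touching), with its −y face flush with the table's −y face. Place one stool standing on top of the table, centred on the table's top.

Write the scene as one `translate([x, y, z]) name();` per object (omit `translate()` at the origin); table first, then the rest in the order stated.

table();
translate([851, 0, 0]) open_box();
translate([272, 137, 743]) stool();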